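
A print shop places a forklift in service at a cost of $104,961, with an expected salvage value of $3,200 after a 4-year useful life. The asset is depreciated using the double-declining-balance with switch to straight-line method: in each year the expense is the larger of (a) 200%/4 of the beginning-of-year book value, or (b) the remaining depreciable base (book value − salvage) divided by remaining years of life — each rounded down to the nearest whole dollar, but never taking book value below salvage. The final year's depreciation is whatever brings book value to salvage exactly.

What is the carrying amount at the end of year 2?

Depreciable base = $104,961 − $3,200 = $101,761.
Year 1: DB = ⌊$104,961 × 200%/4⌋ = $52,480; SL = ⌊$101,761/4⌋ = $25,440 → take DB $52,480. Book value $52,481.
Year 2: DB = ⌊$52,481 × 200%/4⌋ = $26,240; SL = ⌊$49,281/3⌋ = $16,427 → take DB $26,240. Book value $26,241.

$26,241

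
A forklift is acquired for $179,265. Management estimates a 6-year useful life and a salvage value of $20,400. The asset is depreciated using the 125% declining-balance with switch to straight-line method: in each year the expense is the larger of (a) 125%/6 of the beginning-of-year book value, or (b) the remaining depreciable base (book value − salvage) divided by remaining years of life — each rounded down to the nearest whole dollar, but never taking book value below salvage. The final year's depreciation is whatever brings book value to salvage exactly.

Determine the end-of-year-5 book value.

Depreciable base = $179,265 − $20,400 = $158,865.
Year 1: DB = ⌊$179,265 × 125%/6⌋ = $37,346; SL = ⌊$158,865/6⌋ = $26,477 → take DB $37,346. Book value $141,919.
Year 2: DB = ⌊$141,919 × 125%/6⌋ = $29,566; SL = ⌊$121,519/5⌋ = $24,303 → take DB $29,566. Book value $112,353.
Year 3: DB = ⌊$112,353 × 125%/6⌋ = $23,406; SL = ⌊$91,953/4⌋ = $22,988 → take DB $23,406. Book value $88,947.
Year 4: DB = ⌊$88,947 × 125%/6⌋ = $18,530; SL = ⌊$68,547/3⌋ = $22,849 → take SL $22,849. Book value $66,098.
Year 5: DB = ⌊$66,098 × 125%/6⌋ = $13,770; SL = ⌊$45,698/2⌋ = $22,849 → take SL $22,849. Book value $43,249.

$43,249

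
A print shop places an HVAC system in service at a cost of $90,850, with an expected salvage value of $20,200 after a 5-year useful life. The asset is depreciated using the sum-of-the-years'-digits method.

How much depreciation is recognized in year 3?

$14,130

Depreciable base = $90,850 − $20,200 = $70,650.
Sum of the years' digits = 5+4+3+2+1 = 15.
Year 1: $70,650 × 5/15 = $23,550. Book value $67,300.
Year 2: $70,650 × 4/15 = $18,840. Book value $48,460.
Year 3: $70,650 × 3/15 = $14,130. Book value $34,330.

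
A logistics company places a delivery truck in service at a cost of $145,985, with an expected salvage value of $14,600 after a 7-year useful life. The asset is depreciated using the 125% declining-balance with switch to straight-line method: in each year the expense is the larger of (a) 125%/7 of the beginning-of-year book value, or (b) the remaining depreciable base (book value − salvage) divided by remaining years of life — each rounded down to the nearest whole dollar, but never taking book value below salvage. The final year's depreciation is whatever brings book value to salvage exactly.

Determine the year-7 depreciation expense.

Depreciable base = $145,985 − $14,600 = $131,385.
Year 1: DB = ⌊$145,985 × 125%/7⌋ = $26,068; SL = ⌊$131,385/7⌋ = $18,769 → take DB $26,068. Book value $119,917.
Year 2: DB = ⌊$119,917 × 125%/7⌋ = $21,413; SL = ⌊$105,317/6⌋ = $17,552 → take DB $21,413. Book value $98,504.
Year 3: DB = ⌊$98,504 × 125%/7⌋ = $17,590; SL = ⌊$83,904/5⌋ = $16,780 → take DB $17,590. Book value $80,914.
Year 4: DB = ⌊$80,914 × 125%/7⌋ = $14,448; SL = ⌊$66,314/4⌋ = $16,578 → take SL $16,578. Book value $64,336.
Year 5: DB = ⌊$64,336 × 125%/7⌋ = $11,488; SL = ⌊$49,736/3⌋ = $16,578 → take SL $16,578. Book value $47,758.
Year 6: DB = ⌊$47,758 × 125%/7⌋ = $8,528; SL = ⌊$33,158/2⌋ = $16,579 → take SL $16,579. Book value $31,179.
Year 7 (final): $31,179 − $14,600 = $16,579. Book value $14,600.

$16,579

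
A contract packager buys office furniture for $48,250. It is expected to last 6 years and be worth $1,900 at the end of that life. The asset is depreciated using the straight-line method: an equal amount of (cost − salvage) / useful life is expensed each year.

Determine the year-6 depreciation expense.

$7,725

Depreciable base = $48,250 − $1,900 = $46,350.
Annual expense = $46,350 / 6 = $7,725.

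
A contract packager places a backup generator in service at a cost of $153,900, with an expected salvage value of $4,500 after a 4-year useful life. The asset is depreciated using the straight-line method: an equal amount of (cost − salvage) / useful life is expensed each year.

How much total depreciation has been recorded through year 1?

$37,350

Depreciable base = $153,900 − $4,500 = $149,400.
Annual expense = $149,400 / 4 = $37,350.
End of year 1: book value $116,550.
Accumulated through year 1 = $153,900 − $116,550 = $37,350.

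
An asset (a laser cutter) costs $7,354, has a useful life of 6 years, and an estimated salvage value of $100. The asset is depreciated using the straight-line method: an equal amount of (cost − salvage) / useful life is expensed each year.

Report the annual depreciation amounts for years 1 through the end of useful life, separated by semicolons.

$1,209; $1,209; $1,209; $1,209; $1,209; $1,209

Depreciable base = $7,354 − $100 = $7,254.
Annual expense = $7,254 / 6 = $1,209.
End of year 1: book value $6,145.
End of year 2: book value $4,936.
End of year 3: book value $3,727.
End of year 4: book value $2,518.
End of year 5: book value $1,309.
End of year 6: book value $100.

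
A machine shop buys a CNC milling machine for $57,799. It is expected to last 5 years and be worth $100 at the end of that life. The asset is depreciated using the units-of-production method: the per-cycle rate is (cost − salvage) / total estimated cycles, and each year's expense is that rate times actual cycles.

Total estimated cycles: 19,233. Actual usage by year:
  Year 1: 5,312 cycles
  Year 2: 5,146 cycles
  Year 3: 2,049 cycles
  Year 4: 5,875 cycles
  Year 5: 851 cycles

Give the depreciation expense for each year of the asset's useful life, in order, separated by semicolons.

$15,936; $15,438; $6,147; $17,625; $2,553

Depreciable base = $57,799 − $100 = $57,699.
Rate = $57,699 / 19,233 cycles = $3 per cycle.
Year 1: 5,312 × $3 = $15,936. Book value $41,863.
Year 2: 5,146 × $3 = $15,438. Book value $26,425.
Year 3: 2,049 × $3 = $6,147. Book value $20,278.
Year 4: 5,875 × $3 = $17,625. Book value $2,653.
Year 5: 851 × $3 = $2,553. Book value $100.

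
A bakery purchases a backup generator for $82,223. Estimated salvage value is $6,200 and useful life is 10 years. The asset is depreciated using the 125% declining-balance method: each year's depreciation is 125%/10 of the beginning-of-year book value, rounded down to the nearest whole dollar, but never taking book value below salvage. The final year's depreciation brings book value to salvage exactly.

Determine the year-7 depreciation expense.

$4,613

Depreciable base = $82,223 − $6,200 = $76,023.
Year 1: ⌊$82,223 × 125%/10⌋ = $10,277. Book value $71,946.
Year 2: ⌊$71,946 × 125%/10⌋ = $8,993. Book value $62,953.
Year 3: ⌊$62,953 × 125%/10⌋ = $7,869. Book value $55,084.
Year 4: ⌊$55,084 × 125%/10⌋ = $6,885. Book value $48,199.
Year 5: ⌊$48,199 × 125%/10⌋ = $6,024. Book value $42,175.
Year 6: ⌊$42,175 × 125%/10⌋ = $5,271. Book value $36,904.
Year 7: ⌊$36,904 × 125%/10⌋ = $4,613. Book value $32,291.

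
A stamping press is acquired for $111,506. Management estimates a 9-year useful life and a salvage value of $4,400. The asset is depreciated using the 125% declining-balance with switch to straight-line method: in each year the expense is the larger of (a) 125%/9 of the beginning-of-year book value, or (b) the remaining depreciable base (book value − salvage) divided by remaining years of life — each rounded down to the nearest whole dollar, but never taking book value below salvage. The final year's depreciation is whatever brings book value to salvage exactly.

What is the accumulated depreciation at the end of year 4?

$51,438

Depreciable base = $111,506 − $4,400 = $107,106.
Year 1: DB = ⌊$111,506 × 125%/9⌋ = $15,486; SL = ⌊$107,106/9⌋ = $11,900 → take DB $15,486. Book value $96,020.
Year 2: DB = ⌊$96,020 × 125%/9⌋ = $13,336; SL = ⌊$91,620/8⌋ = $11,452 → take DB $13,336. Book value $82,684.
Year 3: DB = ⌊$82,684 × 125%/9⌋ = $11,483; SL = ⌊$78,284/7⌋ = $11,183 → take DB $11,483. Book value $71,201.
Year 4: DB = ⌊$71,201 × 125%/9⌋ = $9,889; SL = ⌊$66,801/6⌋ = $11,133 → take SL $11,133. Book value $60,068.
Accumulated through year 4 = $111,506 − $60,068 = $51,438.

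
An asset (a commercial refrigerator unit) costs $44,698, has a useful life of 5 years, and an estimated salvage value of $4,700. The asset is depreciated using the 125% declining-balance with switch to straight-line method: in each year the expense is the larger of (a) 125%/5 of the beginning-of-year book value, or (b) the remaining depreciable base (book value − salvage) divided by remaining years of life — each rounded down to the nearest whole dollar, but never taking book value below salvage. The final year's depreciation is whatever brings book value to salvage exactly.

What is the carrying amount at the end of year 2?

Depreciable base = $44,698 − $4,700 = $39,998.
Year 1: DB = ⌊$44,698 × 125%/5⌋ = $11,174; SL = ⌊$39,998/5⌋ = $7,999 → take DB $11,174. Book value $33,524.
Year 2: DB = ⌊$33,524 × 125%/5⌋ = $8,381; SL = ⌊$28,824/4⌋ = $7,206 → take DB $8,381. Book value $25,143.

$25,143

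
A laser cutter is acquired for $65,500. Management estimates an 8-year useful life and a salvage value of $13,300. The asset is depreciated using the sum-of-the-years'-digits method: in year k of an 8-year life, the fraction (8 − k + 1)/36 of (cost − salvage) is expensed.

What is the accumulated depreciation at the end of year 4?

Depreciable base = $65,500 − $13,300 = $52,200.
Sum of the years' digits = 8+7+6+5+4+3+2+1 = 36.
Year 1: $52,200 × 8/36 = $11,600. Book value $53,900.
Year 2: $52,200 × 7/36 = $10,150. Book value $43,750.
Year 3: $52,200 × 6/36 = $8,700. Book value $35,050.
Year 4: $52,200 × 5/36 = $7,250. Book value $27,800.
Accumulated through year 4 = $65,500 − $27,800 = $37,700.

$37,700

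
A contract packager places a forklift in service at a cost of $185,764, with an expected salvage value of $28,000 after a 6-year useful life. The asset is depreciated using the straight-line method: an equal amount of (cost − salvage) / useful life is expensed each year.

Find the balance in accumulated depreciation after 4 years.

$105,176

Depreciable base = $185,764 − $28,000 = $157,764.
Annual expense = $157,764 / 6 = $26,294.
End of year 1: book value $159,470.
End of year 2: book value $133,176.
End of year 3: book value $106,882.
End of year 4: book value $80,588.
Accumulated through year 4 = $185,764 − $80,588 = $105,176.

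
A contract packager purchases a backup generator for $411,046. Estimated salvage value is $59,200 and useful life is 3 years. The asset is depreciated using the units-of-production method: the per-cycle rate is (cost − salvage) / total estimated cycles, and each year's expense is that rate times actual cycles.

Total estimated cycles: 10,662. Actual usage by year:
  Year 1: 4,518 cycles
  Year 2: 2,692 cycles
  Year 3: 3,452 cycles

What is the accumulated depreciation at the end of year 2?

$237,930

Depreciable base = $411,046 − $59,200 = $351,846.
Rate = $351,846 / 10,662 cycles = $33 per cycle.
Year 1: 4,518 × $33 = $149,094. Book value $261,952.
Year 2: 2,692 × $33 = $88,836. Book value $173,116.
Accumulated through year 2 = $411,046 − $173,116 = $237,930.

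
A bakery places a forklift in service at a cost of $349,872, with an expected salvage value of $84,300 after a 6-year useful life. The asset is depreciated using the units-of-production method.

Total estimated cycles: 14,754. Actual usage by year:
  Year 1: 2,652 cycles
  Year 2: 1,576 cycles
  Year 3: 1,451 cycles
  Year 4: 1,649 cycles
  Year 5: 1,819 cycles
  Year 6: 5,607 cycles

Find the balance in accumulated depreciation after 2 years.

$76,104

Depreciable base = $349,872 − $84,300 = $265,572.
Rate = $265,572 / 14,754 cycles = $18 per cycle.
Year 1: 2,652 × $18 = $47,736. Book value $302,136.
Year 2: 1,576 × $18 = $28,368. Book value $273,768.
Accumulated through year 2 = $349,872 − $273,768 = $76,104.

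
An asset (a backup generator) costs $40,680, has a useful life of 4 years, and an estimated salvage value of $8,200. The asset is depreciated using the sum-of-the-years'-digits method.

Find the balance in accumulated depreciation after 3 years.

Depreciable base = $40,680 − $8,200 = $32,480.
Sum of the years' digits = 4+3+2+1 = 10.
Year 1: $32,480 × 4/10 = $12,992. Book value $27,688.
Year 2: $32,480 × 3/10 = $9,744. Book value $17,944.
Year 3: $32,480 × 2/10 = $6,496. Book value $11,448.
Accumulated through year 3 = $40,680 − $11,448 = $29,232.

$29,232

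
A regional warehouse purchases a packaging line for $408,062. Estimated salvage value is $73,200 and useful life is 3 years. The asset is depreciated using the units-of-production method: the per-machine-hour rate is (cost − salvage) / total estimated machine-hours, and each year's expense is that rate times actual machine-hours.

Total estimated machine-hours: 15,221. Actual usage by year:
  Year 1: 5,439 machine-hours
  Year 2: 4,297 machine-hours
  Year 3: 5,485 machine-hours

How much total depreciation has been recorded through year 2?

Depreciable base = $408,062 − $73,200 = $334,862.
Rate = $334,862 / 15,221 machine-hours = $22 per machine-hour.
Year 1: 5,439 × $22 = $119,658. Book value $288,404.
Year 2: 4,297 × $22 = $94,534. Book value $193,870.
Accumulated through year 2 = $408,062 − $193,870 = $214,192.

$214,192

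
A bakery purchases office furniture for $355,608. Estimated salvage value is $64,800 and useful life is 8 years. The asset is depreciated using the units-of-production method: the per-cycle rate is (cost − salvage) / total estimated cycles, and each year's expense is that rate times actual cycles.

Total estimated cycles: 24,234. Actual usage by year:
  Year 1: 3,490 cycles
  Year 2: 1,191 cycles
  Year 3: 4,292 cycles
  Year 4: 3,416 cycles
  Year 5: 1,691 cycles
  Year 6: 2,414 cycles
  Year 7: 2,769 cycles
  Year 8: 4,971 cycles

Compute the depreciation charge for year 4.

Depreciable base = $355,608 − $64,800 = $290,808.
Rate = $290,808 / 24,234 cycles = $12 per cycle.
Year 1: 3,490 × $12 = $41,880. Book value $313,728.
Year 2: 1,191 × $12 = $14,292. Book value $299,436.
Year 3: 4,292 × $12 = $51,504. Book value $247,932.
Year 4: 3,416 × $12 = $40,992. Book value $206,940.

$40,992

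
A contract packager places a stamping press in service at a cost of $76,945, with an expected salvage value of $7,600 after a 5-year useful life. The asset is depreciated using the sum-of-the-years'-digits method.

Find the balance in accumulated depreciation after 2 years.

Depreciable base = $76,945 − $7,600 = $69,345.
Sum of the years' digits = 5+4+3+2+1 = 15.
Year 1: $69,345 × 5/15 = $23,115. Book value $53,830.
Year 2: $69,345 × 4/15 = $18,492. Book value $35,338.
Accumulated through year 2 = $76,945 − $35,338 = $41,607.

$41,607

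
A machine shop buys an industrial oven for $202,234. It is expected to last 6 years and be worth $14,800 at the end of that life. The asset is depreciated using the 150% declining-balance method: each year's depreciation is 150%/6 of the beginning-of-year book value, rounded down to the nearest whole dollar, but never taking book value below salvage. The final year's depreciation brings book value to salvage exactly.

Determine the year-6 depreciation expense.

Depreciable base = $202,234 − $14,800 = $187,434.
Year 1: ⌊$202,234 × 150%/6⌋ = $50,558. Book value $151,676.
Year 2: ⌊$151,676 × 150%/6⌋ = $37,919. Book value $113,757.
Year 3: ⌊$113,757 × 150%/6⌋ = $28,439. Book value $85,318.
Year 4: ⌊$85,318 × 150%/6⌋ = $21,329. Book value $63,989.
Year 5: ⌊$63,989 × 150%/6⌋ = $15,997. Book value $47,992.
Year 6 (final): $47,992 − $14,800 = $33,192. Book value $14,800.

$33,192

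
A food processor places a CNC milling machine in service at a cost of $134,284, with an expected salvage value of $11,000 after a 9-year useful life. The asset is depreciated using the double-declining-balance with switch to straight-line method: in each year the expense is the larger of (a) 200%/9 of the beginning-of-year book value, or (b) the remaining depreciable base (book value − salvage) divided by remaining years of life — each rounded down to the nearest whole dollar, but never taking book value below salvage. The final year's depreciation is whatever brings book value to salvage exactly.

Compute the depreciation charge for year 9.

Depreciable base = $134,284 − $11,000 = $123,284.
Year 1: DB = ⌊$134,284 × 200%/9⌋ = $29,840; SL = ⌊$123,284/9⌋ = $13,698 → take DB $29,840. Book value $104,444.
Year 2: DB = ⌊$104,444 × 200%/9⌋ = $23,209; SL = ⌊$93,444/8⌋ = $11,680 → take DB $23,209. Book value $81,235.
Year 3: DB = ⌊$81,235 × 200%/9⌋ = $18,052; SL = ⌊$70,235/7⌋ = $10,033 → take DB $18,052. Book value $63,183.
Year 4: DB = ⌊$63,183 × 200%/9⌋ = $14,040; SL = ⌊$52,183/6⌋ = $8,697 → take DB $14,040. Book value $49,143.
Year 5: DB = ⌊$49,143 × 200%/9⌋ = $10,920; SL = ⌊$38,143/5⌋ = $7,628 → take DB $10,920. Book value $38,223.
Year 6: DB = ⌊$38,223 × 200%/9⌋ = $8,494; SL = ⌊$27,223/4⌋ = $6,805 → take DB $8,494. Book value $29,729.
Year 7: DB = ⌊$29,729 × 200%/9⌋ = $6,606; SL = ⌊$18,729/3⌋ = $6,243 → take DB $6,606. Book value $23,123.
Year 8: DB = ⌊$23,123 × 200%/9⌋ = $5,138; SL = ⌊$12,123/2⌋ = $6,061 → take SL $6,061. Book value $17,062.
Year 9 (final): $17,062 − $11,000 = $6,062. Book value $11,000.

$6,062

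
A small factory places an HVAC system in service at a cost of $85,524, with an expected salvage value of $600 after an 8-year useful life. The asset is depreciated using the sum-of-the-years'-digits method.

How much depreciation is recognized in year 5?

$9,436

Depreciable base = $85,524 − $600 = $84,924.
Sum of the years' digits = 8+7+6+5+4+3+2+1 = 36.
Year 1: $84,924 × 8/36 = $18,872. Book value $66,652.
Year 2: $84,924 × 7/36 = $16,513. Book value $50,139.
Year 3: $84,924 × 6/36 = $14,154. Book value $35,985.
Year 4: $84,924 × 5/36 = $11,795. Book value $24,190.
Year 5: $84,924 × 4/36 = $9,436. Book value $14,754.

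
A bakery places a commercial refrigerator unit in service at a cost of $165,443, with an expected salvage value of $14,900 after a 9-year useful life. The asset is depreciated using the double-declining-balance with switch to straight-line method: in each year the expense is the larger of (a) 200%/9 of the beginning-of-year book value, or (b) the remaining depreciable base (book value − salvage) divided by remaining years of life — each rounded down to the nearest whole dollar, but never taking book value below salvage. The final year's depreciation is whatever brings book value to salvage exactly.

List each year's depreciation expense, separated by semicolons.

$36,765; $28,595; $22,240; $17,298; $13,454; $10,464; $8,139; $6,794; $6,794

Depreciable base = $165,443 − $14,900 = $150,543.
Year 1: DB = ⌊$165,443 × 200%/9⌋ = $36,765; SL = ⌊$150,543/9⌋ = $16,727 → take DB $36,765. Book value $128,678.
Year 2: DB = ⌊$128,678 × 200%/9⌋ = $28,595; SL = ⌊$113,778/8⌋ = $14,222 → take DB $28,595. Book value $100,083.
Year 3: DB = ⌊$100,083 × 200%/9⌋ = $22,240; SL = ⌊$85,183/7⌋ = $12,169 → take DB $22,240. Book value $77,843.
Year 4: DB = ⌊$77,843 × 200%/9⌋ = $17,298; SL = ⌊$62,943/6⌋ = $10,490 → take DB $17,298. Book value $60,545.
Year 5: DB = ⌊$60,545 × 200%/9⌋ = $13,454; SL = ⌊$45,645/5⌋ = $9,129 → take DB $13,454. Book value $47,091.
Year 6: DB = ⌊$47,091 × 200%/9⌋ = $10,464; SL = ⌊$32,191/4⌋ = $8,047 → take DB $10,464. Book value $36,627.
Year 7: DB = ⌊$36,627 × 200%/9⌋ = $8,139; SL = ⌊$21,727/3⌋ = $7,242 → take DB $8,139. Book value $28,488.
Year 8: DB = ⌊$28,488 × 200%/9⌋ = $6,330; SL = ⌊$13,588/2⌋ = $6,794 → take SL $6,794. Book value $21,694.
Year 9 (final): $21,694 − $14,900 = $6,794. Book value $14,900.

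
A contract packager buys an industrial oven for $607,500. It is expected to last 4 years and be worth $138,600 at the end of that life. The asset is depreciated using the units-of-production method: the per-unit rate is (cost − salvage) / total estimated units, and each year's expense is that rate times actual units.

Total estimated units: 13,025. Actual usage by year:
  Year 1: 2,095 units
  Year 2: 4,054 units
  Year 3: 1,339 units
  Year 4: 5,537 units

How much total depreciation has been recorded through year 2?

$221,364

Depreciable base = $607,500 − $138,600 = $468,900.
Rate = $468,900 / 13,025 units = $36 per unit.
Year 1: 2,095 × $36 = $75,420. Book value $532,080.
Year 2: 4,054 × $36 = $145,944. Book value $386,136.
Accumulated through year 2 = $607,500 − $386,136 = $221,364.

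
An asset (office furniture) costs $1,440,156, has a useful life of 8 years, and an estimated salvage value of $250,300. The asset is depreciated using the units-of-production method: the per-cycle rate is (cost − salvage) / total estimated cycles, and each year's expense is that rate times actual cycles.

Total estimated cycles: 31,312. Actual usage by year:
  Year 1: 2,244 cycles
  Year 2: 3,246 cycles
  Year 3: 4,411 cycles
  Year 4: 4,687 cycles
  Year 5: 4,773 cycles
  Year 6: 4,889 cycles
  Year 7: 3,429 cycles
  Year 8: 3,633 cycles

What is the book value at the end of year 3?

Depreciable base = $1,440,156 − $250,300 = $1,189,856.
Rate = $1,189,856 / 31,312 cycles = $38 per cycle.
Year 1: 2,244 × $38 = $85,272. Book value $1,354,884.
Year 2: 3,246 × $38 = $123,348. Book value $1,231,536.
Year 3: 4,411 × $38 = $167,618. Book value $1,063,918.

$1,063,918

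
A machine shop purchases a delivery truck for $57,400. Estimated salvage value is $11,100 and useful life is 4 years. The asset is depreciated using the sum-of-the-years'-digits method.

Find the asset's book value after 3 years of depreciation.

$15,730

Depreciable base = $57,400 − $11,100 = $46,300.
Sum of the years' digits = 4+3+2+1 = 10.
Year 1: $46,300 × 4/10 = $18,520. Book value $38,880.
Year 2: $46,300 × 3/10 = $13,890. Book value $24,990.
Year 3: $46,300 × 2/10 = $9,260. Book value $15,730.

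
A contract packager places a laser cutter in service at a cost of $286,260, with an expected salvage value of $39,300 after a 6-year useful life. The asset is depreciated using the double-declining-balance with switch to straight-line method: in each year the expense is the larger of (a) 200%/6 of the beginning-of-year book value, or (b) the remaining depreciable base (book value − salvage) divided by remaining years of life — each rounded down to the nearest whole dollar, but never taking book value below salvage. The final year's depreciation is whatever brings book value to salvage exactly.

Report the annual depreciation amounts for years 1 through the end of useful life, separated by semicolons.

Depreciable base = $286,260 − $39,300 = $246,960.
Year 1: DB = ⌊$286,260 × 200%/6⌋ = $95,420; SL = ⌊$246,960/6⌋ = $41,160 → take DB $95,420. Book value $190,840.
Year 2: DB = ⌊$190,840 × 200%/6⌋ = $63,613; SL = ⌊$151,540/5⌋ = $30,308 → take DB $63,613. Book value $127,227.
Year 3: DB = ⌊$127,227 × 200%/6⌋ = $42,409; SL = ⌊$87,927/4⌋ = $21,981 → take DB $42,409. Book value $84,818.
Year 4: DB = ⌊$84,818 × 200%/6⌋ = $28,272; SL = ⌊$45,518/3⌋ = $15,172 → take DB $28,272. Book value $56,546.
Year 5: DB = ⌊$56,546 × 200%/6⌋ = $18,848; SL = ⌊$17,246/2⌋ = $8,623 → take DB $18,848, capped at $17,246. Book value $39,300.
Year 6 (final): $39,300 − $39,300 = $0. Book value $39,300.

$95,420; $63,613; $42,409; $28,272; $17,246; $0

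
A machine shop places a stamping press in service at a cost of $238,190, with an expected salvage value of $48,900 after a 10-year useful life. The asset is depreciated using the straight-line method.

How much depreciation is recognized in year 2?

$18,929

Depreciable base = $238,190 − $48,900 = $189,290.
Annual expense = $189,290 / 10 = $18,929.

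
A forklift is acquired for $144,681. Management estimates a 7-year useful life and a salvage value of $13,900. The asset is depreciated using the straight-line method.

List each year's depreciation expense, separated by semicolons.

Depreciable base = $144,681 − $13,900 = $130,781.
Annual expense = $130,781 / 7 = $18,683.
End of year 1: book value $125,998.
End of year 2: book value $107,315.
End of year 3: book value $88,632.
End of year 4: book value $69,949.
End of year 5: book value $51,266.
End of year 6: book value $32,583.
End of year 7: book value $13,900.

$18,683; $18,683; $18,683; $18,683; $18,683; $18,683; $18,683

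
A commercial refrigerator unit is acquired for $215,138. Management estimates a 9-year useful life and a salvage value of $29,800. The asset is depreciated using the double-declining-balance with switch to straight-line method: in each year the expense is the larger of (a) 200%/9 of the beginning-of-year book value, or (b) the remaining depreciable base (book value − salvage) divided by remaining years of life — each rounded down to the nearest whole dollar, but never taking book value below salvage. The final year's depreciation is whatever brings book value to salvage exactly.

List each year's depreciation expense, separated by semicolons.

Depreciable base = $215,138 − $29,800 = $185,338.
Year 1: DB = ⌊$215,138 × 200%/9⌋ = $47,808; SL = ⌊$185,338/9⌋ = $20,593 → take DB $47,808. Book value $167,330.
Year 2: DB = ⌊$167,330 × 200%/9⌋ = $37,184; SL = ⌊$137,530/8⌋ = $17,191 → take DB $37,184. Book value $130,146.
Year 3: DB = ⌊$130,146 × 200%/9⌋ = $28,921; SL = ⌊$100,346/7⌋ = $14,335 → take DB $28,921. Book value $101,225.
Year 4: DB = ⌊$101,225 × 200%/9⌋ = $22,494; SL = ⌊$71,425/6⌋ = $11,904 → take DB $22,494. Book value $78,731.
Year 5: DB = ⌊$78,731 × 200%/9⌋ = $17,495; SL = ⌊$48,931/5⌋ = $9,786 → take DB $17,495. Book value $61,236.
Year 6: DB = ⌊$61,236 × 200%/9⌋ = $13,608; SL = ⌊$31,436/4⌋ = $7,859 → take DB $13,608. Book value $47,628.
Year 7: DB = ⌊$47,628 × 200%/9⌋ = $10,584; SL = ⌊$17,828/3⌋ = $5,942 → take DB $10,584. Book value $37,044.
Year 8: DB = ⌊$37,044 × 200%/9⌋ = $8,232; SL = ⌊$7,244/2⌋ = $3,622 → take DB $8,232, capped at $7,244. Book value $29,800.
Year 9 (final): $29,800 − $29,800 = $0. Book value $29,800.

$47,808; $37,184; $28,921; $22,494; $17,495; $13,608; $10,584; $7,244; $0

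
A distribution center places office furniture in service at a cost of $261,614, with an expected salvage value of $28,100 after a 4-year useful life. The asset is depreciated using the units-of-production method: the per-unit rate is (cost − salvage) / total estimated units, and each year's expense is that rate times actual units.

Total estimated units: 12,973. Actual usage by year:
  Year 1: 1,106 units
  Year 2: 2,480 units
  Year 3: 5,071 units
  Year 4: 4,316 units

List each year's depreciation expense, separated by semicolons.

$19,908; $44,640; $91,278; $77,688

Depreciable base = $261,614 − $28,100 = $233,514.
Rate = $233,514 / 12,973 units = $18 per unit.
Year 1: 1,106 × $18 = $19,908. Book value $241,706.
Year 2: 2,480 × $18 = $44,640. Book value $197,066.
Year 3: 5,071 × $18 = $91,278. Book value $105,788.
Year 4: 4,316 × $18 = $77,688. Book value $28,100.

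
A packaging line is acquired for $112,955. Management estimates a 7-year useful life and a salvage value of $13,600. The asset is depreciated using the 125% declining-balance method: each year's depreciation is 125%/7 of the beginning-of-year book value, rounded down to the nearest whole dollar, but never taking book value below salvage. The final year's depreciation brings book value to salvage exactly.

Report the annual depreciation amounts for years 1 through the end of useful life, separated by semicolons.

$20,170; $16,568; $13,610; $11,179; $9,183; $7,543; $21,102

Depreciable base = $112,955 − $13,600 = $99,355.
Year 1: ⌊$112,955 × 125%/7⌋ = $20,170. Book value $92,785.
Year 2: ⌊$92,785 × 125%/7⌋ = $16,568. Book value $76,217.
Year 3: ⌊$76,217 × 125%/7⌋ = $13,610. Book value $62,607.
Year 4: ⌊$62,607 × 125%/7⌋ = $11,179. Book value $51,428.
Year 5: ⌊$51,428 × 125%/7⌋ = $9,183. Book value $42,245.
Year 6: ⌊$42,245 × 125%/7⌋ = $7,543. Book value $34,702.
Year 7 (final): $34,702 − $13,600 = $21,102. Book value $13,600.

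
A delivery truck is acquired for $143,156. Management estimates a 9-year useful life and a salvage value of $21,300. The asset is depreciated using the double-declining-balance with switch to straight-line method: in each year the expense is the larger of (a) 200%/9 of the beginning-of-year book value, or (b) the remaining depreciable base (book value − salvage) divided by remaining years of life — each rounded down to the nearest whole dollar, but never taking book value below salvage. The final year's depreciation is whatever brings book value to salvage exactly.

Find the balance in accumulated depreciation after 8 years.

Depreciable base = $143,156 − $21,300 = $121,856.
Year 1: DB = ⌊$143,156 × 200%/9⌋ = $31,812; SL = ⌊$121,856/9⌋ = $13,539 → take DB $31,812. Book value $111,344.
Year 2: DB = ⌊$111,344 × 200%/9⌋ = $24,743; SL = ⌊$90,044/8⌋ = $11,255 → take DB $24,743. Book value $86,601.
Year 3: DB = ⌊$86,601 × 200%/9⌋ = $19,244; SL = ⌊$65,301/7⌋ = $9,328 → take DB $19,244. Book value $67,357.
Year 4: DB = ⌊$67,357 × 200%/9⌋ = $14,968; SL = ⌊$46,057/6⌋ = $7,676 → take DB $14,968. Book value $52,389.
Year 5: DB = ⌊$52,389 × 200%/9⌋ = $11,642; SL = ⌊$31,089/5⌋ = $6,217 → take DB $11,642. Book value $40,747.
Year 6: DB = ⌊$40,747 × 200%/9⌋ = $9,054; SL = ⌊$19,447/4⌋ = $4,861 → take DB $9,054. Book value $31,693.
Year 7: DB = ⌊$31,693 × 200%/9⌋ = $7,042; SL = ⌊$10,393/3⌋ = $3,464 → take DB $7,042. Book value $24,651.
Year 8: DB = ⌊$24,651 × 200%/9⌋ = $5,478; SL = ⌊$3,351/2⌋ = $1,675 → take DB $5,478, capped at $3,351. Book value $21,300.
Accumulated through year 8 = $143,156 − $21,300 = $121,856.

$121,856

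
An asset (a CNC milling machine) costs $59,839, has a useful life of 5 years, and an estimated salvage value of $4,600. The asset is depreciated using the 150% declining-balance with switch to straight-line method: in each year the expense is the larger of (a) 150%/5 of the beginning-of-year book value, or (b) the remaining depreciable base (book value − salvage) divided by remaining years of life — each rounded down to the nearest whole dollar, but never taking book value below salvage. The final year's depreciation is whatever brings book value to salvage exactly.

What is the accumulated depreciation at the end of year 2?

$30,517

Depreciable base = $59,839 − $4,600 = $55,239.
Year 1: DB = ⌊$59,839 × 150%/5⌋ = $17,951; SL = ⌊$55,239/5⌋ = $11,047 → take DB $17,951. Book value $41,888.
Year 2: DB = ⌊$41,888 × 150%/5⌋ = $12,566; SL = ⌊$37,288/4⌋ = $9,322 → take DB $12,566. Book value $29,322.
Accumulated through year 2 = $59,839 − $29,322 = $30,517.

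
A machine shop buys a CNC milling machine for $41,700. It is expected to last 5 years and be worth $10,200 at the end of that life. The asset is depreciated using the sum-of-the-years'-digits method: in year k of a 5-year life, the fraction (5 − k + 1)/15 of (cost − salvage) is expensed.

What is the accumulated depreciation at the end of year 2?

Depreciable base = $41,700 − $10,200 = $31,500.
Sum of the years' digits = 5+4+3+2+1 = 15.
Year 1: $31,500 × 5/15 = $10,500. Book value $31,200.
Year 2: $31,500 × 4/15 = $8,400. Book value $22,800.
Accumulated through year 2 = $41,700 − $22,800 = $18,900.

$18,900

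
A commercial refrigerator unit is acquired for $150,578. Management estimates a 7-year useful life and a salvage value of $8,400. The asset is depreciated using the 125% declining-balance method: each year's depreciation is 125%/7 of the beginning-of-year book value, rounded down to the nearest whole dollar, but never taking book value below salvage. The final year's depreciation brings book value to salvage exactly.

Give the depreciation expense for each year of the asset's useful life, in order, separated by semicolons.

$26,888; $22,087; $18,143; $14,903; $12,242; $10,056; $37,859

Depreciable base = $150,578 − $8,400 = $142,178.
Year 1: ⌊$150,578 × 125%/7⌋ = $26,888. Book value $123,690.
Year 2: ⌊$123,690 × 125%/7⌋ = $22,087. Book value $101,603.
Year 3: ⌊$101,603 × 125%/7⌋ = $18,143. Book value $83,460.
Year 4: ⌊$83,460 × 125%/7⌋ = $14,903. Book value $68,557.
Year 5: ⌊$68,557 × 125%/7⌋ = $12,242. Book value $56,315.
Year 6: ⌊$56,315 × 125%/7⌋ = $10,056. Book value $46,259.
Year 7 (final): $46,259 − $8,400 = $37,859. Book value $8,400.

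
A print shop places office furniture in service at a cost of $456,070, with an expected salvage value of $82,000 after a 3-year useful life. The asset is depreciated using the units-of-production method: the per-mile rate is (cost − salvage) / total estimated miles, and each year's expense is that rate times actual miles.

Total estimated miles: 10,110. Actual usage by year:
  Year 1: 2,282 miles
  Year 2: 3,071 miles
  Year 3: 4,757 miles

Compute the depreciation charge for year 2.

Depreciable base = $456,070 − $82,000 = $374,070.
Rate = $374,070 / 10,110 miles = $37 per mile.
Year 1: 2,282 × $37 = $84,434. Book value $371,636.
Year 2: 3,071 × $37 = $113,627. Book value $258,009.

$113,627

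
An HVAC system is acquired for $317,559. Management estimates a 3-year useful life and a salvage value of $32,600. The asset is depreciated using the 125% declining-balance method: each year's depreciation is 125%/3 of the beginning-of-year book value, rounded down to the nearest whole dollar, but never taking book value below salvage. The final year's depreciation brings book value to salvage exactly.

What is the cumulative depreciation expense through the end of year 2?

Depreciable base = $317,559 − $32,600 = $284,959.
Year 1: ⌊$317,559 × 125%/3⌋ = $132,316. Book value $185,243.
Year 2: ⌊$185,243 × 125%/3⌋ = $77,184. Book value $108,059.
Accumulated through year 2 = $317,559 − $108,059 = $209,500.

$209,500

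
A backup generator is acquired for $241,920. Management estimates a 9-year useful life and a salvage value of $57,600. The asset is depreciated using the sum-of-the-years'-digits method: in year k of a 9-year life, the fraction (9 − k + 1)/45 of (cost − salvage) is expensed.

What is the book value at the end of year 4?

$119,040

Depreciable base = $241,920 − $57,600 = $184,320.
Sum of the years' digits = 9+8+7+6+5+4+3+2+1 = 45.
Year 1: $184,320 × 9/45 = $36,864. Book value $205,056.
Year 2: $184,320 × 8/45 = $32,768. Book value $172,288.
Year 3: $184,320 × 7/45 = $28,672. Book value $143,616.
Year 4: $184,320 × 6/45 = $24,576. Book value $119,040.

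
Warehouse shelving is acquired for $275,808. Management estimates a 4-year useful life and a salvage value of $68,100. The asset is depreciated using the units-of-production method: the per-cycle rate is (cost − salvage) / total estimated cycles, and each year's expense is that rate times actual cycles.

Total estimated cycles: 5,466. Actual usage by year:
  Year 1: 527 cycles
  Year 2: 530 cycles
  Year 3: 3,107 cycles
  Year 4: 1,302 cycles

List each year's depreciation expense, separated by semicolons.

$20,026; $20,140; $118,066; $49,476

Depreciable base = $275,808 − $68,100 = $207,708.
Rate = $207,708 / 5,466 cycles = $38 per cycle.
Year 1: 527 × $38 = $20,026. Book value $255,782.
Year 2: 530 × $38 = $20,140. Book value $235,642.
Year 3: 3,107 × $38 = $118,066. Book value $117,576.
Year 4: 1,302 × $38 = $49,476. Book value $68,100.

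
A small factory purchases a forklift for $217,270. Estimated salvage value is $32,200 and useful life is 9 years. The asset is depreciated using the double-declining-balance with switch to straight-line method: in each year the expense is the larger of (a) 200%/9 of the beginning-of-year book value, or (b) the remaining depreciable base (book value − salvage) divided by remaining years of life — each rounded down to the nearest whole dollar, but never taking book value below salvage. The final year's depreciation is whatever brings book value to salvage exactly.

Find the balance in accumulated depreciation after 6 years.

Depreciable base = $217,270 − $32,200 = $185,070.
Year 1: DB = ⌊$217,270 × 200%/9⌋ = $48,282; SL = ⌊$185,070/9⌋ = $20,563 → take DB $48,282. Book value $168,988.
Year 2: DB = ⌊$168,988 × 200%/9⌋ = $37,552; SL = ⌊$136,788/8⌋ = $17,098 → take DB $37,552. Book value $131,436.
Year 3: DB = ⌊$131,436 × 200%/9⌋ = $29,208; SL = ⌊$99,236/7⌋ = $14,176 → take DB $29,208. Book value $102,228.
Year 4: DB = ⌊$102,228 × 200%/9⌋ = $22,717; SL = ⌊$70,028/6⌋ = $11,671 → take DB $22,717. Book value $79,511.
Year 5: DB = ⌊$79,511 × 200%/9⌋ = $17,669; SL = ⌊$47,311/5⌋ = $9,462 → take DB $17,669. Book value $61,842.
Year 6: DB = ⌊$61,842 × 200%/9⌋ = $13,742; SL = ⌊$29,642/4⌋ = $7,410 → take DB $13,742. Book value $48,100.
Accumulated through year 6 = $217,270 − $48,100 = $169,170.

$169,170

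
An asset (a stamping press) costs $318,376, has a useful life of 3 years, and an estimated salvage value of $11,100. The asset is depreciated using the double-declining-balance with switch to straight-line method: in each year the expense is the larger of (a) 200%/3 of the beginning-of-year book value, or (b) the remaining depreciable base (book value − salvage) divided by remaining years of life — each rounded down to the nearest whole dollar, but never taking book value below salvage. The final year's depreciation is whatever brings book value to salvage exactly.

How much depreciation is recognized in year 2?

Depreciable base = $318,376 − $11,100 = $307,276.
Year 1: DB = ⌊$318,376 × 200%/3⌋ = $212,250; SL = ⌊$307,276/3⌋ = $102,425 → take DB $212,250. Book value $106,126.
Year 2: DB = ⌊$106,126 × 200%/3⌋ = $70,750; SL = ⌊$95,026/2⌋ = $47,513 → take DB $70,750. Book value $35,376.

$70,750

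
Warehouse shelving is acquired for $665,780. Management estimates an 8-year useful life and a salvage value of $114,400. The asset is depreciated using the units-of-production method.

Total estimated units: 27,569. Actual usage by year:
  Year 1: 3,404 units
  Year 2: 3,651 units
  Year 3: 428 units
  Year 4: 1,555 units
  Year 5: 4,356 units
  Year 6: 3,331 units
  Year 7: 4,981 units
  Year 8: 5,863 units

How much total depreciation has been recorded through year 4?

Depreciable base = $665,780 − $114,400 = $551,380.
Rate = $551,380 / 27,569 units = $20 per unit.
Year 1: 3,404 × $20 = $68,080. Book value $597,700.
Year 2: 3,651 × $20 = $73,020. Book value $524,680.
Year 3: 428 × $20 = $8,560. Book value $516,120.
Year 4: 1,555 × $20 = $31,100. Book value $485,020.
Accumulated through year 4 = $665,780 − $485,020 = $180,760.

$180,760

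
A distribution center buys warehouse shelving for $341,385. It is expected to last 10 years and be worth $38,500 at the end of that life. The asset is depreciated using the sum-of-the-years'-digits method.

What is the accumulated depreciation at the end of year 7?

$269,843

Depreciable base = $341,385 − $38,500 = $302,885.
Sum of the years' digits = 10+9+8+7+6+5+4+3+2+1 = 55.
Year 1: $302,885 × 10/55 = $55,070. Book value $286,315.
Year 2: $302,885 × 9/55 = $49,563. Book value $236,752.
Year 3: $302,885 × 8/55 = $44,056. Book value $192,696.
Year 4: $302,885 × 7/55 = $38,549. Book value $154,147.
Year 5: $302,885 × 6/55 = $33,042. Book value $121,105.
Year 6: $302,885 × 5/55 = $27,535. Book value $93,570.
Year 7: $302,885 × 4/55 = $22,028. Book value $71,542.
Accumulated through year 7 = $341,385 − $71,542 = $269,843.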